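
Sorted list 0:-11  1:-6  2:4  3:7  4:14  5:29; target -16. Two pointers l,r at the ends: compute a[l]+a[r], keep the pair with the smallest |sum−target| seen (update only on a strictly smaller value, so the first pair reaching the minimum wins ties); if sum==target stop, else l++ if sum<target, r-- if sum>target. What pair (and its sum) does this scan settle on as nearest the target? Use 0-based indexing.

pair (-11, -6) with sum -17 (|Δ|=1)

l=0 r=5: -11+29=18 d=34 *, r--
l=0 r=4: -11+14=3 d=19 *, r--
l=0 r=3: -11+7=-4 d=12 *, r--
l=0 r=2: -11+4=-7 d=9 *, r--
l=0 r=1: -11+-6=-17 d=1 *, l++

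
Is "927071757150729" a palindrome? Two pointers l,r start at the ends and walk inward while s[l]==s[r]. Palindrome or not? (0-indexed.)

[0,14] '9'=='9' → l++,r--
[1,13] '2'=='2' → l++,r--
[2,12] '7'=='7' → l++,r--
[3,11] '0'=='0' → l++,r--
[4,10] '7'!='5' → stop

not a palindrome (mismatch at 4,10)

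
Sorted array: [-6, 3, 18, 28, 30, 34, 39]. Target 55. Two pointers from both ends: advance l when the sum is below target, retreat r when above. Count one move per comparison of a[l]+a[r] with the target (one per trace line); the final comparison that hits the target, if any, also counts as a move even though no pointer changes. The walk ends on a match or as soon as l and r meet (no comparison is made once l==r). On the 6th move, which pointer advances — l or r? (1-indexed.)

l=1 r=7: -6+39=33 <55, l++
l=2 r=7: 3+39=42 <55, l++
l=3 r=7: 18+39=57 >55, r--
l=3 r=6: 18+34=52 <55, l++
l=4 r=6: 28+34=62 >55, r--
l=4 r=5: 28+30=58 >55, r--

r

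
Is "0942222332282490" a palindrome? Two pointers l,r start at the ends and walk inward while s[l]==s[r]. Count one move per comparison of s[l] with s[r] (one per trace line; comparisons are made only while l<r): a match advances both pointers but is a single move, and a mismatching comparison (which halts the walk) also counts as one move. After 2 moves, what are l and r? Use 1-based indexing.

l=3, r=14

[1,16] '0'=='0' → l++,r--
[2,15] '9'=='9' → l++,r--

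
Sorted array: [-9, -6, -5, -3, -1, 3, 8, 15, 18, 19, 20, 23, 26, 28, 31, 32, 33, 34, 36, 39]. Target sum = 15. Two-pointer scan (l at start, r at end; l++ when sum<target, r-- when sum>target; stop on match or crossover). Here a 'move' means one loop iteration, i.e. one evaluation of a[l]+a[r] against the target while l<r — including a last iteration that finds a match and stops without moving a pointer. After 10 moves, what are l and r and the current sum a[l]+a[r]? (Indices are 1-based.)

l=2, r=11, sum=14

l=1 r=20: -9+39=30 >15, r--
l=1 r=19: -9+36=27 >15, r--
l=1 r=18: -9+34=25 >15, r--
l=1 r=17: -9+33=24 >15, r--
l=1 r=16: -9+32=23 >15, r--
l=1 r=15: -9+31=22 >15, r--
l=1 r=14: -9+28=19 >15, r--
l=1 r=13: -9+26=17 >15, r--
l=1 r=12: -9+23=14 <15, l++
l=2 r=12: -6+23=17 >15, r--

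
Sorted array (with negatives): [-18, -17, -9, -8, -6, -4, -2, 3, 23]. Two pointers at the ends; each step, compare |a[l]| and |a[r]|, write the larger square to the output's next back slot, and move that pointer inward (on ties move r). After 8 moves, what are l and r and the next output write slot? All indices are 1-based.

l=1 r=9: |-18|<=|23| out[9]=529, r--
l=1 r=8: |-18|>|3| out[8]=324, l++
l=2 r=8: |-17|>|3| out[7]=289, l++
l=3 r=8: |-9|>|3| out[6]=81, l++
l=4 r=8: |-8|>|3| out[5]=64, l++
l=5 r=8: |-6|>|3| out[4]=36, l++
l=6 r=8: |-4|>|3| out[3]=16, l++
l=7 r=8: |-2|<=|3| out[2]=9, r--

l=7, r=7, next write slot=1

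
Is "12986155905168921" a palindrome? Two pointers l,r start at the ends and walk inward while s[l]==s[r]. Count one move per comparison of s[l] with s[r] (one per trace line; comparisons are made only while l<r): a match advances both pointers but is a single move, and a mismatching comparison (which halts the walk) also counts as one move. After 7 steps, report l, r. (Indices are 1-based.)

[1,17] '1'=='1' → l++,r--
[2,16] '2'=='2' → l++,r--
[3,15] '9'=='9' → l++,r--
[4,14] '8'=='8' → l++,r--
[5,13] '6'=='6' → l++,r--
[6,12] '1'=='1' → l++,r--
[7,11] '5'=='5' → l++,r--

l=8, r=10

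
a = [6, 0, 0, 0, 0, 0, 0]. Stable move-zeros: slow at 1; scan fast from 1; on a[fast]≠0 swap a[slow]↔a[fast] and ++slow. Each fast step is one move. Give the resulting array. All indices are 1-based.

[6, 0, 0, 0, 0, 0, 0]

(s=1,f=1) a[fast]=6≠0 swap→a[1]=6 → slow++,fast++
(s=2,f=2) a[fast]=0 → fast++
(s=2,f=3) a[fast]=0 → fast++
(s=2,f=4) a[fast]=0 → fast++
(s=2,f=5) a[fast]=0 → fast++
(s=2,f=6) a[fast]=0 → fast++
(s=2,f=7) a[fast]=0 → fast++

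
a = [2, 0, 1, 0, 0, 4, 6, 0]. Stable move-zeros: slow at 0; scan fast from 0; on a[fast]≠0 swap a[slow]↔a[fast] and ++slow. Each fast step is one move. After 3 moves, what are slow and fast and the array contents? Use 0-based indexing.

slow=2, fast=3, a=[2, 1, 0, 0, 0, 4, 6, 0]

(s=0,f=0) a[fast]=2≠0 swap→a[0]=2 → slow++,fast++
(s=1,f=1) a[fast]=0 → fast++
(s=1,f=2) a[fast]=1≠0 swap→a[1]=1 → slow++,fast++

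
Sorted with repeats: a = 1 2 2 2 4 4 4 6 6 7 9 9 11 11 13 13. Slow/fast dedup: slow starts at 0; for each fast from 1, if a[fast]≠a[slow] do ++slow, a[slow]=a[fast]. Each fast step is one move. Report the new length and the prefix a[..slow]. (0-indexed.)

length 8; prefix = [1, 2, 4, 6, 7, 9, 11, 13]

slow=0 fast=1: a[fast]=2≠a[slow]=1 write a[1]=2, slow++,fast++
slow=1 fast=2: a[fast]=2=a[slow] dup, fast++
slow=1 fast=3: a[fast]=2=a[slow] dup, fast++
slow=1 fast=4: a[fast]=4≠a[slow]=2 write a[2]=4, slow++,fast++
slow=2 fast=5: a[fast]=4=a[slow] dup, fast++
slow=2 fast=6: a[fast]=4=a[slow] dup, fast++
slow=2 fast=7: a[fast]=6≠a[slow]=4 write a[3]=6, slow++,fast++
slow=3 fast=8: a[fast]=6=a[slow] dup, fast++
slow=3 fast=9: a[fast]=7≠a[slow]=6 write a[4]=7, slow++,fast++
slow=4 fast=10: a[fast]=9≠a[slow]=7 write a[5]=9, slow++,fast++
slow=5 fast=11: a[fast]=9=a[slow] dup, fast++
slow=5 fast=12: a[fast]=11≠a[slow]=9 write a[6]=11, slow++,fast++
slow=6 fast=13: a[fast]=11=a[slow] dup, fast++
slow=6 fast=14: a[fast]=13≠a[slow]=11 write a[7]=13, slow++,fast++
slow=7 fast=15: a[fast]=13=a[slow] dup, fast++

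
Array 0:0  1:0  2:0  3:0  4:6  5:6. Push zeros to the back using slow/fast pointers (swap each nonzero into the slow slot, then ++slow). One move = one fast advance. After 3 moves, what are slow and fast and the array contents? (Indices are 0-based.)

slow=0, fast=3, a=[0, 0, 0, 0, 6, 6]

(s=0,f=0) a[fast]=0 → fast++
(s=0,f=1) a[fast]=0 → fast++
(s=0,f=2) a[fast]=0 → fast++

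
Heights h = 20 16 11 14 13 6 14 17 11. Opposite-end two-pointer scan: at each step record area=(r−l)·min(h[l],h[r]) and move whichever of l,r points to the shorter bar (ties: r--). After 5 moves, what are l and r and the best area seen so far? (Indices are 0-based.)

l=0, r=3, best area=119

[0,8] min(20,11)*8=88 best=88 * → r--
[0,7] min(20,17)*7=119 best=119 * → r--
[0,6] min(20,14)*6=84 best=119 → r--
[0,5] min(20,6)*5=30 best=119 → r--
[0,4] min(20,13)*4=52 best=119 → r--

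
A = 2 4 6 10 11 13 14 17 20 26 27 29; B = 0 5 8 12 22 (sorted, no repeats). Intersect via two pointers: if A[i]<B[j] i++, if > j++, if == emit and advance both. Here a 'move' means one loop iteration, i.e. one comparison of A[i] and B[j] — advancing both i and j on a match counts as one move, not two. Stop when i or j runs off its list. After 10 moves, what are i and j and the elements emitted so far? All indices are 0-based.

i=6, j=4, emitted=[]

i=0 j=0: 2>0, j++
i=0 j=1: 2<5, i++
i=1 j=1: 4<5, i++
i=2 j=1: 6>5, j++
i=2 j=2: 6<8, i++
i=3 j=2: 10>8, j++
i=3 j=3: 10<12, i++
i=4 j=3: 11<12, i++
i=5 j=3: 13>12, j++
i=5 j=4: 13<22, i++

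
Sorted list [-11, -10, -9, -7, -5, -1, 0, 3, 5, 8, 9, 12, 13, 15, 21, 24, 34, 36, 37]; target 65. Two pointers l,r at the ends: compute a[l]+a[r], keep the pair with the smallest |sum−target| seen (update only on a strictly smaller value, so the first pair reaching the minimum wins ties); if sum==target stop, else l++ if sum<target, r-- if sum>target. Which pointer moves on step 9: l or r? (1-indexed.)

l

[1,19] -11+37=26 d=39 * → l++
[2,19] -10+37=27 d=38 * → l++
[3,19] -9+37=28 d=37 * → l++
[4,19] -7+37=30 d=35 * → l++
[5,19] -5+37=32 d=33 * → l++
[6,19] -1+37=36 d=29 * → l++
[7,19] 0+37=37 d=28 * → l++
[8,19] 3+37=40 d=25 * → l++
[9,19] 5+37=42 d=23 * → l++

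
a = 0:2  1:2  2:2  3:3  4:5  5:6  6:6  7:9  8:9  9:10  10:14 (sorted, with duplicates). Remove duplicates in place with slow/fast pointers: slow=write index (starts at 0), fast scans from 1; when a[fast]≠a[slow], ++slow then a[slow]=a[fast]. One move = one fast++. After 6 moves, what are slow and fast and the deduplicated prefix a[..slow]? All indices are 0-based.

slow=3, fast=7, prefix=[2, 3, 5, 6]

(s=0,f=1) a[fast]=2=a[slow] dup → fast++
(s=0,f=2) a[fast]=2=a[slow] dup → fast++
(s=0,f=3) a[fast]=3≠a[slow]=2 write a[1]=3 → slow++,fast++
(s=1,f=4) a[fast]=5≠a[slow]=3 write a[2]=5 → slow++,fast++
(s=2,f=5) a[fast]=6≠a[slow]=5 write a[3]=6 → slow++,fast++
(s=3,f=6) a[fast]=6=a[slow] dup → fast++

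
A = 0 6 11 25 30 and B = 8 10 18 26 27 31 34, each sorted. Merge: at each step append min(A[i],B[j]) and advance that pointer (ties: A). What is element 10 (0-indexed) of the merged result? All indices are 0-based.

[i=0,j=0] A[i]=0<=B[j]=8 take 0 → i++
[i=1,j=0] A[i]=6<=B[j]=8 take 6 → i++
[i=2,j=0] A[i]=11>B[j]=8 take 8 → j++
[i=2,j=1] A[i]=11>B[j]=10 take 10 → j++
[i=2,j=2] A[i]=11<=B[j]=18 take 11 → i++
[i=3,j=2] A[i]=25>B[j]=18 take 18 → j++
[i=3,j=3] A[i]=25<=B[j]=26 take 25 → i++
[i=4,j=3] A[i]=30>B[j]=26 take 26 → j++
[i=4,j=4] A[i]=30>B[j]=27 take 27 → j++
[i=4,j=5] A[i]=30<=B[j]=31 take 30 → i++
[i=5,j=5] A done, take B[j]=31 → j++
[i=5,j=6] A done, take B[j]=34 → j++

merged[10] = 31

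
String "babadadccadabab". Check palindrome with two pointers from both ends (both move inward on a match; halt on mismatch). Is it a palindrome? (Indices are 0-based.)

[0,14] 'b'=='b' → l++,r--
[1,13] 'a'=='a' → l++,r--
[2,12] 'b'=='b' → l++,r--
[3,11] 'a'=='a' → l++,r--
[4,10] 'd'=='d' → l++,r--
[5,9] 'a'=='a' → l++,r--
[6,8] 'd'!='c' → stop

not a palindrome (mismatch at 6,8)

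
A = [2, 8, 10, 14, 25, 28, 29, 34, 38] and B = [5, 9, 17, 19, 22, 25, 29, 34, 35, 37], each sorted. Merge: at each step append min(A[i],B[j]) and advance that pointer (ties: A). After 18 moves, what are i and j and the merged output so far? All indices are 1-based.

i=1 j=1: A[i]=2<=B[j]=5 take 2, i++
i=2 j=1: A[i]=8>B[j]=5 take 5, j++
i=2 j=2: A[i]=8<=B[j]=9 take 8, i++
i=3 j=2: A[i]=10>B[j]=9 take 9, j++
i=3 j=3: A[i]=10<=B[j]=17 take 10, i++
i=4 j=3: A[i]=14<=B[j]=17 take 14, i++
i=5 j=3: A[i]=25>B[j]=17 take 17, j++
i=5 j=4: A[i]=25>B[j]=19 take 19, j++
i=5 j=5: A[i]=25>B[j]=22 take 22, j++
i=5 j=6: A[i]=25<=B[j]=25 take 25, i++
i=6 j=6: A[i]=28>B[j]=25 take 25, j++
i=6 j=7: A[i]=28<=B[j]=29 take 28, i++
i=7 j=7: A[i]=29<=B[j]=29 take 29, i++
i=8 j=7: A[i]=34>B[j]=29 take 29, j++
i=8 j=8: A[i]=34<=B[j]=34 take 34, i++
i=9 j=8: A[i]=38>B[j]=34 take 34, j++
i=9 j=9: A[i]=38>B[j]=35 take 35, j++
i=9 j=10: A[i]=38>B[j]=37 take 37, j++

i=9, j=11, merged so far=[2, 5, 8, 9, 10, 14, 17, 19, 22, 25, 25, 28, 29, 29, 34, 34, 35, 37]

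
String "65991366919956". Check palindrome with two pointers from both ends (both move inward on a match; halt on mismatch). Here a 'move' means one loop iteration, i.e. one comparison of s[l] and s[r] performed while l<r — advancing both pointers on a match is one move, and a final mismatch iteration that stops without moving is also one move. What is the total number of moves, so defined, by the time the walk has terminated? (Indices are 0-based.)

6 moves

[0,13] '6'=='6' → l++,r--
[1,12] '5'=='5' → l++,r--
[2,11] '9'=='9' → l++,r--
[3,10] '9'=='9' → l++,r--
[4,9] '1'=='1' → l++,r--
[5,8] '3'!='9' → stop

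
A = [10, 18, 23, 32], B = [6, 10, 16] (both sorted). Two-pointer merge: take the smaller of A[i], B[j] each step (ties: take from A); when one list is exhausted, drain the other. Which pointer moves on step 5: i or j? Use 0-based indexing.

i

i=0 j=0: A[i]=10>B[j]=6 take 6, j++
i=0 j=1: A[i]=10<=B[j]=10 take 10, i++
i=1 j=1: A[i]=18>B[j]=10 take 10, j++
i=1 j=2: A[i]=18>B[j]=16 take 16, j++
i=1 j=3: B done, take A[i]=18, i++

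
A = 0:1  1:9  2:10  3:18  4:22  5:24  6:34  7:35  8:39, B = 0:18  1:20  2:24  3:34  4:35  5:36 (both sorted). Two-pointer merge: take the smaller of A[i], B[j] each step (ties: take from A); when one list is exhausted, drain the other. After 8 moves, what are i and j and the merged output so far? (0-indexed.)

i=6, j=2, merged so far=[1, 9, 10, 18, 18, 20, 22, 24]

[i=0,j=0] A[i]=1<=B[j]=18 take 1 → i++
[i=1,j=0] A[i]=9<=B[j]=18 take 9 → i++
[i=2,j=0] A[i]=10<=B[j]=18 take 10 → i++
[i=3,j=0] A[i]=18<=B[j]=18 take 18 → i++
[i=4,j=0] A[i]=22>B[j]=18 take 18 → j++
[i=4,j=1] A[i]=22>B[j]=20 take 20 → j++
[i=4,j=2] A[i]=22<=B[j]=24 take 22 → i++
[i=5,j=2] A[i]=24<=B[j]=24 take 24 → i++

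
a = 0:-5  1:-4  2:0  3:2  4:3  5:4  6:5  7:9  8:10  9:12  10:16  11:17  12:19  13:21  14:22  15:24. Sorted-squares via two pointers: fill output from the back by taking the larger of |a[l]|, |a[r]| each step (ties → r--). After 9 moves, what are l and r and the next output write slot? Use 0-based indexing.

l=0 r=15: |-5|<=|24| out[15]=576, r--
l=0 r=14: |-5|<=|22| out[14]=484, r--
l=0 r=13: |-5|<=|21| out[13]=441, r--
l=0 r=12: |-5|<=|19| out[12]=361, r--
l=0 r=11: |-5|<=|17| out[11]=289, r--
l=0 r=10: |-5|<=|16| out[10]=256, r--
l=0 r=9: |-5|<=|12| out[9]=144, r--
l=0 r=8: |-5|<=|10| out[8]=100, r--
l=0 r=7: |-5|<=|9| out[7]=81, r--

l=0, r=6, next write slot=6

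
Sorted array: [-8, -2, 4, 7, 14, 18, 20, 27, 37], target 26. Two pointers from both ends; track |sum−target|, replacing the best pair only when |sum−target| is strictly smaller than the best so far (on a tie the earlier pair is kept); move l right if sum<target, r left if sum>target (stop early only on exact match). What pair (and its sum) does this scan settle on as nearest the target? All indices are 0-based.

l=0 r=8: -8+37=29 d=3 *, r--
l=0 r=7: -8+27=19 d=7, l++
l=1 r=7: -2+27=25 d=1 *, l++
l=2 r=7: 4+27=31 d=5, r--
l=2 r=6: 4+20=24 d=2, l++
l=3 r=6: 7+20=27 d=1, r--
l=3 r=5: 7+18=25 d=1, l++
l=4 r=5: 14+18=32 d=6, r--

pair (-2, 27) with sum 25 (|Δ|=1)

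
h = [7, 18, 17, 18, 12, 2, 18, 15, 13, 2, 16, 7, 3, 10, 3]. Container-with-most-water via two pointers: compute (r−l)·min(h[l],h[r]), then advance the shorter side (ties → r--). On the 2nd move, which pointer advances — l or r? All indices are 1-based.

l

[1,15] min(7,3)*14=42 best=42 * → r--
[1,14] min(7,10)*13=91 best=91 * → l++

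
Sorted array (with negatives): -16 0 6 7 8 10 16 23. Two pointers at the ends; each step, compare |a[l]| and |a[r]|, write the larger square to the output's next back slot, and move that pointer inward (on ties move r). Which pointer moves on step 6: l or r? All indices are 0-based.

r

[0,7] |-16|<=|23| out[7]=529 → r--
[0,6] |-16|<=|16| out[6]=256 → r--
[0,5] |-16|>|10| out[5]=256 → l++
[1,5] |0|<=|10| out[4]=100 → r--
[1,4] |0|<=|8| out[3]=64 → r--
[1,3] |0|<=|7| out[2]=49 → r--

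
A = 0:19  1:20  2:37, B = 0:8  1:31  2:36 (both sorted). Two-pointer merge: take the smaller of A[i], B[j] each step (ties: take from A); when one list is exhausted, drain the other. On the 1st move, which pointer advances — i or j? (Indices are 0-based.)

[i=0,j=0] A[i]=19>B[j]=8 take 8 → j++

j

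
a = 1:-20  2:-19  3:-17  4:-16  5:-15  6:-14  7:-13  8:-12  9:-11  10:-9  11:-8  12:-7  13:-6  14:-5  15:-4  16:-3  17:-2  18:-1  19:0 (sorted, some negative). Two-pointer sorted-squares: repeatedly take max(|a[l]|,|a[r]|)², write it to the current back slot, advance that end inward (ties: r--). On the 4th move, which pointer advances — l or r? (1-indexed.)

l

[1,19] |-20|>|0| out[19]=400 → l++
[2,19] |-19|>|0| out[18]=361 → l++
[3,19] |-17|>|0| out[17]=289 → l++
[4,19] |-16|>|0| out[16]=256 → l++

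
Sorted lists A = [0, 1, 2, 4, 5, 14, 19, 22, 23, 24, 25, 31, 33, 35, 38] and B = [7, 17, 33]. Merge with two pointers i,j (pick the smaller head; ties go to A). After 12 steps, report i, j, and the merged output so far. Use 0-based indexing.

[i=0,j=0] A[i]=0<=B[j]=7 take 0 → i++
[i=1,j=0] A[i]=1<=B[j]=7 take 1 → i++
[i=2,j=0] A[i]=2<=B[j]=7 take 2 → i++
[i=3,j=0] A[i]=4<=B[j]=7 take 4 → i++
[i=4,j=0] A[i]=5<=B[j]=7 take 5 → i++
[i=5,j=0] A[i]=14>B[j]=7 take 7 → j++
[i=5,j=1] A[i]=14<=B[j]=17 take 14 → i++
[i=6,j=1] A[i]=19>B[j]=17 take 17 → j++
[i=6,j=2] A[i]=19<=B[j]=33 take 19 → i++
[i=7,j=2] A[i]=22<=B[j]=33 take 22 → i++
[i=8,j=2] A[i]=23<=B[j]=33 take 23 → i++
[i=9,j=2] A[i]=24<=B[j]=33 take 24 → i++

i=10, j=2, merged so far=[0, 1, 2, 4, 5, 7, 14, 17, 19, 22, 23, 24]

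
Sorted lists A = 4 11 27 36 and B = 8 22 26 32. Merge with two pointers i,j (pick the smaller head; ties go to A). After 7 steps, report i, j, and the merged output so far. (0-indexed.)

[i=0,j=0] A[i]=4<=B[j]=8 take 4 → i++
[i=1,j=0] A[i]=11>B[j]=8 take 8 → j++
[i=1,j=1] A[i]=11<=B[j]=22 take 11 → i++
[i=2,j=1] A[i]=27>B[j]=22 take 22 → j++
[i=2,j=2] A[i]=27>B[j]=26 take 26 → j++
[i=2,j=3] A[i]=27<=B[j]=32 take 27 → i++
[i=3,j=3] A[i]=36>B[j]=32 take 32 → j++

i=3, j=4, merged so far=[4, 8, 11, 22, 26, 27, 32]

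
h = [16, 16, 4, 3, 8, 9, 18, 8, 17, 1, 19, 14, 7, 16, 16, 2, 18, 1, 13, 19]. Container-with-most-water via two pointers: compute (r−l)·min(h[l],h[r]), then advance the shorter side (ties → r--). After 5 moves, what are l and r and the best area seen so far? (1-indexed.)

l=6, r=20, best area=304

l=1 r=20: min(16,19)*19=304 best=304 *, l++
l=2 r=20: min(16,19)*18=288 best=304, l++
l=3 r=20: min(4,19)*17=68 best=304, l++
l=4 r=20: min(3,19)*16=48 best=304, l++
l=5 r=20: min(8,19)*15=120 best=304, l++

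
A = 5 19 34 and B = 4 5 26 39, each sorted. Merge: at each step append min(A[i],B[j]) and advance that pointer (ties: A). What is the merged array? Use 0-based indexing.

i=0 j=0: A[i]=5>B[j]=4 take 4, j++
i=0 j=1: A[i]=5<=B[j]=5 take 5, i++
i=1 j=1: A[i]=19>B[j]=5 take 5, j++
i=1 j=2: A[i]=19<=B[j]=26 take 19, i++
i=2 j=2: A[i]=34>B[j]=26 take 26, j++
i=2 j=3: A[i]=34<=B[j]=39 take 34, i++
i=3 j=3: A done, take B[j]=39, j++

[4, 5, 5, 19, 26, 34, 39]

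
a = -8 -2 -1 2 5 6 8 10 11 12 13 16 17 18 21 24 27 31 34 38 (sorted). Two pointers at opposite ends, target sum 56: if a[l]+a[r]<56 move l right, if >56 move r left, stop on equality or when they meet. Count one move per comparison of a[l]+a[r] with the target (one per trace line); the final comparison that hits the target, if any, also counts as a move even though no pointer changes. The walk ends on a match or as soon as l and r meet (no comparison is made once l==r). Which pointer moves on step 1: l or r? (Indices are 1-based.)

l

[1,20] -8+38=30 <56 → l++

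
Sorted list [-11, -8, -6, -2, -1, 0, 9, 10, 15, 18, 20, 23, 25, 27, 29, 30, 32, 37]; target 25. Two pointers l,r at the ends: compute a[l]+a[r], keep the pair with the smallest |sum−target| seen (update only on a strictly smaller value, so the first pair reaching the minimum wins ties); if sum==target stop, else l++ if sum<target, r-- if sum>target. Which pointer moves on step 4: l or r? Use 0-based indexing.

[0,17] -11+37=26 d=1 * → r--
[0,16] -11+32=21 d=4 → l++
[1,16] -8+32=24 d=1 → l++
[2,16] -6+32=26 d=1 → r--

r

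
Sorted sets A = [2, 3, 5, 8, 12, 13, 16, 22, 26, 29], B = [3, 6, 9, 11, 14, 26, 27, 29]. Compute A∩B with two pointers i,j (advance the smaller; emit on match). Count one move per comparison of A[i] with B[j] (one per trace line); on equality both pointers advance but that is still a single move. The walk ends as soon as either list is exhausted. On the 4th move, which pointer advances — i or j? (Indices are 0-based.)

j

[i=0,j=0] 2<3 → i++
[i=1,j=0] 3==3 emit → i++,j++
[i=2,j=1] 5<6 → i++
[i=3,j=1] 8>6 → j++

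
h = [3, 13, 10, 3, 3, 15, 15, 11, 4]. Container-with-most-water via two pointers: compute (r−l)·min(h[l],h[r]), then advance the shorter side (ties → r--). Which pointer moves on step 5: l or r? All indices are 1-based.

l

l=1 r=9: min(3,4)*8=24 best=24 *, l++
l=2 r=9: min(13,4)*7=28 best=28 *, r--
l=2 r=8: min(13,11)*6=66 best=66 *, r--
l=2 r=7: min(13,15)*5=65 best=66, l++
l=3 r=7: min(10,15)*4=40 best=66, l++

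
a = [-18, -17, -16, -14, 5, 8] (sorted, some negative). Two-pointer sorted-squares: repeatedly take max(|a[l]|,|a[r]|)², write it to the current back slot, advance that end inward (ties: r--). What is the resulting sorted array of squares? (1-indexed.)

[25, 64, 196, 256, 289, 324]

l=1 r=6: |-18|>|8| out[6]=324, l++
l=2 r=6: |-17|>|8| out[5]=289, l++
l=3 r=6: |-16|>|8| out[4]=256, l++
l=4 r=6: |-14|>|8| out[3]=196, l++
l=5 r=6: |5|<=|8| out[2]=64, r--
l=5 r=5: |5|<=|5| out[1]=25, r--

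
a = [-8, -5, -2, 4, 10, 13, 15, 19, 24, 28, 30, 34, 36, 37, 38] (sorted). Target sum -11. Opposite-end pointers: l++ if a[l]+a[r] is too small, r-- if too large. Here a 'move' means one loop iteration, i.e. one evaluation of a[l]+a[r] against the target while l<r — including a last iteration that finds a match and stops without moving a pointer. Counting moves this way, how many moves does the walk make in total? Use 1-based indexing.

[1,15] -8+38=30 >-11 → r--
[1,14] -8+37=29 >-11 → r--
[1,13] -8+36=28 >-11 → r--
[1,12] -8+34=26 >-11 → r--
[1,11] -8+30=22 >-11 → r--
[1,10] -8+28=20 >-11 → r--
[1,9] -8+24=16 >-11 → r--
[1,8] -8+19=11 >-11 → r--
[1,7] -8+15=7 >-11 → r--
[1,6] -8+13=5 >-11 → r--
[1,5] -8+10=2 >-11 → r--
[1,4] -8+4=-4 >-11 → r--
[1,3] -8+-2=-10 >-11 → r--
[1,2] -8+-5=-13 <-11 → l++

14 moves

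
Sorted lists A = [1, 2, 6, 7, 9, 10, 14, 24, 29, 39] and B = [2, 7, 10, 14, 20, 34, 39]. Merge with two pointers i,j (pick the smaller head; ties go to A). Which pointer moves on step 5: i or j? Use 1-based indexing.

i

[i=1,j=1] A[i]=1<=B[j]=2 take 1 → i++
[i=2,j=1] A[i]=2<=B[j]=2 take 2 → i++
[i=3,j=1] A[i]=6>B[j]=2 take 2 → j++
[i=3,j=2] A[i]=6<=B[j]=7 take 6 → i++
[i=4,j=2] A[i]=7<=B[j]=7 take 7 → i++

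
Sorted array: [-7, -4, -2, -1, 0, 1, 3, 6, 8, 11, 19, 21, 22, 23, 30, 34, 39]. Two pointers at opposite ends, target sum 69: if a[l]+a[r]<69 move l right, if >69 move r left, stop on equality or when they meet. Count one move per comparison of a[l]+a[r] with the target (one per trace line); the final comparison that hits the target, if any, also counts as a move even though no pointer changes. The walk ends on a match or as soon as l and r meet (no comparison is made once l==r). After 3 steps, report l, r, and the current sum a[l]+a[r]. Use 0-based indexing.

l=3, r=16, sum=38

[0,16] -7+39=32 <69 → l++
[1,16] -4+39=35 <69 → l++
[2,16] -2+39=37 <69 → l++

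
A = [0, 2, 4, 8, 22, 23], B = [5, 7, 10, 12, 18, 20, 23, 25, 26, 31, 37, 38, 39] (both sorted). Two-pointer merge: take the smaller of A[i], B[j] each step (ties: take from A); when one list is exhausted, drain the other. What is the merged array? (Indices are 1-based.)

i=1 j=1: A[i]=0<=B[j]=5 take 0, i++
i=2 j=1: A[i]=2<=B[j]=5 take 2, i++
i=3 j=1: A[i]=4<=B[j]=5 take 4, i++
i=4 j=1: A[i]=8>B[j]=5 take 5, j++
i=4 j=2: A[i]=8>B[j]=7 take 7, j++
i=4 j=3: A[i]=8<=B[j]=10 take 8, i++
i=5 j=3: A[i]=22>B[j]=10 take 10, j++
i=5 j=4: A[i]=22>B[j]=12 take 12, j++
i=5 j=5: A[i]=22>B[j]=18 take 18, j++
i=5 j=6: A[i]=22>B[j]=20 take 20, j++
i=5 j=7: A[i]=22<=B[j]=23 take 22, i++
i=6 j=7: A[i]=23<=B[j]=23 take 23, i++
i=7 j=7: A done, take B[j]=23, j++
i=7 j=8: A done, take B[j]=25, j++
i=7 j=9: A done, take B[j]=26, j++
i=7 j=10: A done, take B[j]=31, j++
i=7 j=11: A done, take B[j]=37, j++
i=7 j=12: A done, take B[j]=38, j++
i=7 j=13: A done, take B[j]=39, j++

[0, 2, 4, 5, 7, 8, 10, 12, 18, 20, 22, 23, 23, 25, 26, 31, 37, 38, 39]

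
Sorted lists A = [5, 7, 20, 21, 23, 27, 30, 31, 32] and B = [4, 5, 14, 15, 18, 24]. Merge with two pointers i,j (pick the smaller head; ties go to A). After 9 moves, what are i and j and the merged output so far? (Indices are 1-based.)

i=1 j=1: A[i]=5>B[j]=4 take 4, j++
i=1 j=2: A[i]=5<=B[j]=5 take 5, i++
i=2 j=2: A[i]=7>B[j]=5 take 5, j++
i=2 j=3: A[i]=7<=B[j]=14 take 7, i++
i=3 j=3: A[i]=20>B[j]=14 take 14, j++
i=3 j=4: A[i]=20>B[j]=15 take 15, j++
i=3 j=5: A[i]=20>B[j]=18 take 18, j++
i=3 j=6: A[i]=20<=B[j]=24 take 20, i++
i=4 j=6: A[i]=21<=B[j]=24 take 21, i++

i=5, j=6, merged so far=[4, 5, 5, 7, 14, 15, 18, 20, 21]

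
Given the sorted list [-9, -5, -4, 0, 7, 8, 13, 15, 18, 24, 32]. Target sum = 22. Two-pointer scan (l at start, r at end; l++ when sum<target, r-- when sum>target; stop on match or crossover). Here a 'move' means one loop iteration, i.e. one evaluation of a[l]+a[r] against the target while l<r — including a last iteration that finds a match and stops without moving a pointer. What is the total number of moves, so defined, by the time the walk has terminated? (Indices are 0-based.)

8 moves

[0,10] -9+32=23 >22 → r--
[0,9] -9+24=15 <22 → l++
[1,9] -5+24=19 <22 → l++
[2,9] -4+24=20 <22 → l++
[3,9] 0+24=24 >22 → r--
[3,8] 0+18=18 <22 → l++
[4,8] 7+18=25 >22 → r--
[4,7] 7+15=22 → found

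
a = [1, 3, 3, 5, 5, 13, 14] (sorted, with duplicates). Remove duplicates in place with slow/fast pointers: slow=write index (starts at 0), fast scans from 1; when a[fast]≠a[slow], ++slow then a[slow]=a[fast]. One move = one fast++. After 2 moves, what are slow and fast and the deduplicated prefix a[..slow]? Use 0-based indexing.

(s=0,f=1) a[fast]=3≠a[slow]=1 write a[1]=3 → slow++,fast++
(s=1,f=2) a[fast]=3=a[slow] dup → fast++

slow=1, fast=3, prefix=[1, 3]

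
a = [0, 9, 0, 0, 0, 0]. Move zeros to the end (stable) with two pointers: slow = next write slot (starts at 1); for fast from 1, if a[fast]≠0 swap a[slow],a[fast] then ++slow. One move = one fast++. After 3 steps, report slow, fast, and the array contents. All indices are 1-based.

slow=2, fast=4, a=[9, 0, 0, 0, 0, 0]

slow=1 fast=1: a[fast]=0, fast++
slow=1 fast=2: a[fast]=9≠0 swap→a[1]=9, slow++,fast++
slow=2 fast=3: a[fast]=0, fast++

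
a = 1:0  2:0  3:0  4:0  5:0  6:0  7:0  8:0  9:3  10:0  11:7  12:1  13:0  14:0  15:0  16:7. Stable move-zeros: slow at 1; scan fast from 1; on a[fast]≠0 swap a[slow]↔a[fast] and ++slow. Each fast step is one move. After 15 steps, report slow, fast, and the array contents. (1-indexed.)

slow=1 fast=1: a[fast]=0, fast++
slow=1 fast=2: a[fast]=0, fast++
slow=1 fast=3: a[fast]=0, fast++
slow=1 fast=4: a[fast]=0, fast++
slow=1 fast=5: a[fast]=0, fast++
slow=1 fast=6: a[fast]=0, fast++
slow=1 fast=7: a[fast]=0, fast++
slow=1 fast=8: a[fast]=0, fast++
slow=1 fast=9: a[fast]=3≠0 swap→a[1]=3, slow++,fast++
slow=2 fast=10: a[fast]=0, fast++
slow=2 fast=11: a[fast]=7≠0 swap→a[2]=7, slow++,fast++
slow=3 fast=12: a[fast]=1≠0 swap→a[3]=1, slow++,fast++
slow=4 fast=13: a[fast]=0, fast++
slow=4 fast=14: a[fast]=0, fast++
slow=4 fast=15: a[fast]=0, fast++

slow=4, fast=16, a=[3, 7, 1, 0, 0, 0, 0, 0, 0, 0, 0, 0, 0, 0, 0, 7]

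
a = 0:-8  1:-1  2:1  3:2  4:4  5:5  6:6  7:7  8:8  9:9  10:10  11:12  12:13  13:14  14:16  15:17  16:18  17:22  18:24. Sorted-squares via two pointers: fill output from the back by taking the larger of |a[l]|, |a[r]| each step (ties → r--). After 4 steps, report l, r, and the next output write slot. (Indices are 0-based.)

l=0, r=14, next write slot=14

[0,18] |-8|<=|24| out[18]=576 → r--
[0,17] |-8|<=|22| out[17]=484 → r--
[0,16] |-8|<=|18| out[16]=324 → r--
[0,15] |-8|<=|17| out[15]=289 → r--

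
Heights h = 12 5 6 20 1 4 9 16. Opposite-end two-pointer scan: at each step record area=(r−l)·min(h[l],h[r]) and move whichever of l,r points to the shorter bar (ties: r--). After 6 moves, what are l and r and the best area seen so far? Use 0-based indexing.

l=0 r=7: min(12,16)*7=84 best=84 *, l++
l=1 r=7: min(5,16)*6=30 best=84, l++
l=2 r=7: min(6,16)*5=30 best=84, l++
l=3 r=7: min(20,16)*4=64 best=84, r--
l=3 r=6: min(20,9)*3=27 best=84, r--
l=3 r=5: min(20,4)*2=8 best=84, r--

l=3, r=4, best area=84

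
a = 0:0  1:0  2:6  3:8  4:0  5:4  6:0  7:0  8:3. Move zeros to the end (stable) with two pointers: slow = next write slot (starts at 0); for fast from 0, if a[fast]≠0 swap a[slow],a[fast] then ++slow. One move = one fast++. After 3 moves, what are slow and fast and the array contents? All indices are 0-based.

slow=1, fast=3, a=[6, 0, 0, 8, 0, 4, 0, 0, 3]

(s=0,f=0) a[fast]=0 → fast++
(s=0,f=1) a[fast]=0 → fast++
(s=0,f=2) a[fast]=6≠0 swap→a[0]=6 → slow++,fast++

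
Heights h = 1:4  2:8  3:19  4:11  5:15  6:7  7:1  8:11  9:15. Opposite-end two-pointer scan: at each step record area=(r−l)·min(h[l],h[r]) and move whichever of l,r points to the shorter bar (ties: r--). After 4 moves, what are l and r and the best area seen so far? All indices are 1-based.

l=3, r=7, best area=90

l=1 r=9: min(4,15)*8=32 best=32 *, l++
l=2 r=9: min(8,15)*7=56 best=56 *, l++
l=3 r=9: min(19,15)*6=90 best=90 *, r--
l=3 r=8: min(19,11)*5=55 best=90, r--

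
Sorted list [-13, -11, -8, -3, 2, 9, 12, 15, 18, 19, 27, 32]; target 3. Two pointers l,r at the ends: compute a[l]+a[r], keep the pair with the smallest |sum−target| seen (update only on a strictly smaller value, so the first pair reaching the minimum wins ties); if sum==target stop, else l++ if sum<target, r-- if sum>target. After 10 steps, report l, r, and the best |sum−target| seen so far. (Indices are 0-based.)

l=3, r=4, best |Δ|=1

[0,11] -13+32=19 d=16 * → r--
[0,10] -13+27=14 d=11 * → r--
[0,9] -13+19=6 d=3 * → r--
[0,8] -13+18=5 d=2 * → r--
[0,7] -13+15=2 d=1 * → l++
[1,7] -11+15=4 d=1 → r--
[1,6] -11+12=1 d=2 → l++
[2,6] -8+12=4 d=1 → r--
[2,5] -8+9=1 d=2 → l++
[3,5] -3+9=6 d=3 → r--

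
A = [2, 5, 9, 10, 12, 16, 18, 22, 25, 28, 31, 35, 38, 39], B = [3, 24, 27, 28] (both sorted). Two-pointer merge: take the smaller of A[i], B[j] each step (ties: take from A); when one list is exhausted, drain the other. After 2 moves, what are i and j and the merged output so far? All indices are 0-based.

i=1, j=1, merged so far=[2, 3]

[i=0,j=0] A[i]=2<=B[j]=3 take 2 → i++
[i=1,j=0] A[i]=5>B[j]=3 take 3 → j++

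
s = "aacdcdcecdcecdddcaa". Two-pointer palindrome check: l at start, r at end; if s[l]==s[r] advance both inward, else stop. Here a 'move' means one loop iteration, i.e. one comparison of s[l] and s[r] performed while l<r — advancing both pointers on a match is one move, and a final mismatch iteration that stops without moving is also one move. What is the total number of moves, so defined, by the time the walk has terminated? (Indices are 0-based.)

l=0 r=18: 'a'=='a', l++,r--
l=1 r=17: 'a'=='a', l++,r--
l=2 r=16: 'c'=='c', l++,r--
l=3 r=15: 'd'=='d', l++,r--
l=4 r=14: 'c'!='d', stop

5 moves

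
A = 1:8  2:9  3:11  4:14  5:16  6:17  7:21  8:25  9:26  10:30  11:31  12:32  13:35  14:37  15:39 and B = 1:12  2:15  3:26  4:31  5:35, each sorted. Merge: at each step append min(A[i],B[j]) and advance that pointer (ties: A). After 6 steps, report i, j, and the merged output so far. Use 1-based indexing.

i=5, j=3, merged so far=[8, 9, 11, 12, 14, 15]

[i=1,j=1] A[i]=8<=B[j]=12 take 8 → i++
[i=2,j=1] A[i]=9<=B[j]=12 take 9 → i++
[i=3,j=1] A[i]=11<=B[j]=12 take 11 → i++
[i=4,j=1] A[i]=14>B[j]=12 take 12 → j++
[i=4,j=2] A[i]=14<=B[j]=15 take 14 → i++
[i=5,j=2] A[i]=16>B[j]=15 take 15 → j++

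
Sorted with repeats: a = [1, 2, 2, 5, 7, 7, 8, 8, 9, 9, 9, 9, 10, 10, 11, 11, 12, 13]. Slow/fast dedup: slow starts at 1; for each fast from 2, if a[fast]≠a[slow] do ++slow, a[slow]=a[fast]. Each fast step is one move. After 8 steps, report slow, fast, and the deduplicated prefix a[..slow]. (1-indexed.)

slow=6, fast=10, prefix=[1, 2, 5, 7, 8, 9]

(s=1,f=2) a[fast]=2≠a[slow]=1 write a[2]=2 → slow++,fast++
(s=2,f=3) a[fast]=2=a[slow] dup → fast++
(s=2,f=4) a[fast]=5≠a[slow]=2 write a[3]=5 → slow++,fast++
(s=3,f=5) a[fast]=7≠a[slow]=5 write a[4]=7 → slow++,fast++
(s=4,f=6) a[fast]=7=a[slow] dup → fast++
(s=4,f=7) a[fast]=8≠a[slow]=7 write a[5]=8 → slow++,fast++
(s=5,f=8) a[fast]=8=a[slow] dup → fast++
(s=5,f=9) a[fast]=9≠a[slow]=8 write a[6]=9 → slow++,fast++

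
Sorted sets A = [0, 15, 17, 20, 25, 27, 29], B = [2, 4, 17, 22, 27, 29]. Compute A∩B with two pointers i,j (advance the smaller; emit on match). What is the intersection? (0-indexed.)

i=0 j=0: 0<2, i++
i=1 j=0: 15>2, j++
i=1 j=1: 15>4, j++
i=1 j=2: 15<17, i++
i=2 j=2: 17==17 emit, i++,j++
i=3 j=3: 20<22, i++
i=4 j=3: 25>22, j++
i=4 j=4: 25<27, i++
i=5 j=4: 27==27 emit, i++,j++
i=6 j=5: 29==29 emit, i++,j++

intersection = [17, 27, 29]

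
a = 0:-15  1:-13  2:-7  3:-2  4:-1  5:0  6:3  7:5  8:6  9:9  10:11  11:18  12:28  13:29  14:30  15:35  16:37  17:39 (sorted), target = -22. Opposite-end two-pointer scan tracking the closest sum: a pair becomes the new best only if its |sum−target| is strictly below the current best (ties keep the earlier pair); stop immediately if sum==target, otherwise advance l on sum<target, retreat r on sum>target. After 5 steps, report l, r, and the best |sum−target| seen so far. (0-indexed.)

l=0 r=17: -15+39=24 d=46 *, r--
l=0 r=16: -15+37=22 d=44 *, r--
l=0 r=15: -15+35=20 d=42 *, r--
l=0 r=14: -15+30=15 d=37 *, r--
l=0 r=13: -15+29=14 d=36 *, r--

l=0, r=12, best |Δ|=36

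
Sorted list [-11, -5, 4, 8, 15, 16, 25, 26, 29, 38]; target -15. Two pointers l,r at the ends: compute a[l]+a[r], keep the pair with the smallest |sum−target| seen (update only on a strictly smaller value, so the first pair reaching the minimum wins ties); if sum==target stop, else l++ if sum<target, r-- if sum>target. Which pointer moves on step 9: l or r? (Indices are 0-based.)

l

[0,9] -11+38=27 d=42 * → r--
[0,8] -11+29=18 d=33 * → r--
[0,7] -11+26=15 d=30 * → r--
[0,6] -11+25=14 d=29 * → r--
[0,5] -11+16=5 d=20 * → r--
[0,4] -11+15=4 d=19 * → r--
[0,3] -11+8=-3 d=12 * → r--
[0,2] -11+4=-7 d=8 * → r--
[0,1] -11+-5=-16 d=1 * → l++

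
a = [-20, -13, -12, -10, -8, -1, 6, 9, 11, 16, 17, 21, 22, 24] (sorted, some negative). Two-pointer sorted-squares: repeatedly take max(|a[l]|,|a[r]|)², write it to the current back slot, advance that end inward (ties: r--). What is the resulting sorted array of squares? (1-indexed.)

[1,14] |-20|<=|24| out[14]=576 → r--
[1,13] |-20|<=|22| out[13]=484 → r--
[1,12] |-20|<=|21| out[12]=441 → r--
[1,11] |-20|>|17| out[11]=400 → l++
[2,11] |-13|<=|17| out[10]=289 → r--
[2,10] |-13|<=|16| out[9]=256 → r--
[2,9] |-13|>|11| out[8]=169 → l++
[3,9] |-12|>|11| out[7]=144 → l++
[4,9] |-10|<=|11| out[6]=121 → r--
[4,8] |-10|>|9| out[5]=100 → l++
[5,8] |-8|<=|9| out[4]=81 → r--
[5,7] |-8|>|6| out[3]=64 → l++
[6,7] |-1|<=|6| out[2]=36 → r--
[6,6] |-1|<=|-1| out[1]=1 → r--

[1, 36, 64, 81, 100, 121, 144, 169, 256, 289, 400, 441, 484, 576]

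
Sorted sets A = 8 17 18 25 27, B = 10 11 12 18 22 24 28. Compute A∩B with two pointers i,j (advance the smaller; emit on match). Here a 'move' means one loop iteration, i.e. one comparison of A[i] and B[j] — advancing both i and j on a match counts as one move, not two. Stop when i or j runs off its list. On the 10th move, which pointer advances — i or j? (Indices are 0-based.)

i=0 j=0: 8<10, i++
i=1 j=0: 17>10, j++
i=1 j=1: 17>11, j++
i=1 j=2: 17>12, j++
i=1 j=3: 17<18, i++
i=2 j=3: 18==18 emit, i++,j++
i=3 j=4: 25>22, j++
i=3 j=5: 25>24, j++
i=3 j=6: 25<28, i++
i=4 j=6: 27<28, i++

i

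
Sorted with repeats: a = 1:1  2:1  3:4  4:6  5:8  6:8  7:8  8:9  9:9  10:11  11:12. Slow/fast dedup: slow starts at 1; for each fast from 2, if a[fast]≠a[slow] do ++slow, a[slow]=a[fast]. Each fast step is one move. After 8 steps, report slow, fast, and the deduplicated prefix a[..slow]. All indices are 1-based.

slow=5, fast=10, prefix=[1, 4, 6, 8, 9]

(s=1,f=2) a[fast]=1=a[slow] dup → fast++
(s=1,f=3) a[fast]=4≠a[slow]=1 write a[2]=4 → slow++,fast++
(s=2,f=4) a[fast]=6≠a[slow]=4 write a[3]=6 → slow++,fast++
(s=3,f=5) a[fast]=8≠a[slow]=6 write a[4]=8 → slow++,fast++
(s=4,f=6) a[fast]=8=a[slow] dup → fast++
(s=4,f=7) a[fast]=8=a[slow] dup → fast++
(s=4,f=8) a[fast]=9≠a[slow]=8 write a[5]=9 → slow++,fast++
(s=5,f=9) a[fast]=9=a[slow] dup → fast++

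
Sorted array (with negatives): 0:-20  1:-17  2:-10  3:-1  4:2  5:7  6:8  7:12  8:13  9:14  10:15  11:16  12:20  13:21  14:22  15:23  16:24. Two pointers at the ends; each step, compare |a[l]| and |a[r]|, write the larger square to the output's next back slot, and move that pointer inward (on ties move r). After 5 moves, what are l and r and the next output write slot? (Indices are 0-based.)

[0,16] |-20|<=|24| out[16]=576 → r--
[0,15] |-20|<=|23| out[15]=529 → r--
[0,14] |-20|<=|22| out[14]=484 → r--
[0,13] |-20|<=|21| out[13]=441 → r--
[0,12] |-20|<=|20| out[12]=400 → r--

l=0, r=11, next write slot=11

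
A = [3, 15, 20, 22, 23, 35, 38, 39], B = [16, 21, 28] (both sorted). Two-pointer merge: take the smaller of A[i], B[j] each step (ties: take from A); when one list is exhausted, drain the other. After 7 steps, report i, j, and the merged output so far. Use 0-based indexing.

i=5, j=2, merged so far=[3, 15, 16, 20, 21, 22, 23]

[i=0,j=0] A[i]=3<=B[j]=16 take 3 → i++
[i=1,j=0] A[i]=15<=B[j]=16 take 15 → i++
[i=2,j=0] A[i]=20>B[j]=16 take 16 → j++
[i=2,j=1] A[i]=20<=B[j]=21 take 20 → i++
[i=3,j=1] A[i]=22>B[j]=21 take 21 → j++
[i=3,j=2] A[i]=22<=B[j]=28 take 22 → i++
[i=4,j=2] A[i]=23<=B[j]=28 take 23 → i++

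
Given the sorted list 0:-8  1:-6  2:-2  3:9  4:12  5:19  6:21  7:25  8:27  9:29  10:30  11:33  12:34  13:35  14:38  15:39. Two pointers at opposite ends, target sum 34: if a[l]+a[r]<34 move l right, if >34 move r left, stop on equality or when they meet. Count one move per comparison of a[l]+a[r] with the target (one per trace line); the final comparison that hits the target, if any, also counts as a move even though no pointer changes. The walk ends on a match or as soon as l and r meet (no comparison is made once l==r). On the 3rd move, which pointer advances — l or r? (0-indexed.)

[0,15] -8+39=31 <34 → l++
[1,15] -6+39=33 <34 → l++
[2,15] -2+39=37 >34 → r--

r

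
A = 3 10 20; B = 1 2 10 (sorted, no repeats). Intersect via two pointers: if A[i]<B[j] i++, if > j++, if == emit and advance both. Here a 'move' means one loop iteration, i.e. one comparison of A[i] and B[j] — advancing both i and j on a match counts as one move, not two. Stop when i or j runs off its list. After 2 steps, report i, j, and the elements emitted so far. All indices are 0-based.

i=0, j=2, emitted=[]

[i=0,j=0] 3>1 → j++
[i=0,j=1] 3>2 → j++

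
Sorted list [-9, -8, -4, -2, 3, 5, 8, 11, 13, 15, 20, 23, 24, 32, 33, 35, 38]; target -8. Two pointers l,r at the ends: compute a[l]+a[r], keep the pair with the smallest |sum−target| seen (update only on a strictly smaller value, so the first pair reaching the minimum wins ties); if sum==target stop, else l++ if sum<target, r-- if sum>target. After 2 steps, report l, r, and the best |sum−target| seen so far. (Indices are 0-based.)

l=0, r=14, best |Δ|=34

[0,16] -9+38=29 d=37 * → r--
[0,15] -9+35=26 d=34 * → r--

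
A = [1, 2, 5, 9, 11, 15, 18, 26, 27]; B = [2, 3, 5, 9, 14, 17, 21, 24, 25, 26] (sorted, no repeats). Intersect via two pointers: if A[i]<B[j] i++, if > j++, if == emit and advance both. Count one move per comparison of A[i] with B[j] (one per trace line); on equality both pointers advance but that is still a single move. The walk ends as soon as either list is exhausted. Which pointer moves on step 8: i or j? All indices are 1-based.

[i=1,j=1] 1<2 → i++
[i=2,j=1] 2==2 emit → i++,j++
[i=3,j=2] 5>3 → j++
[i=3,j=3] 5==5 emit → i++,j++
[i=4,j=4] 9==9 emit → i++,j++
[i=5,j=5] 11<14 → i++
[i=6,j=5] 15>14 → j++
[i=6,j=6] 15<17 → i++

i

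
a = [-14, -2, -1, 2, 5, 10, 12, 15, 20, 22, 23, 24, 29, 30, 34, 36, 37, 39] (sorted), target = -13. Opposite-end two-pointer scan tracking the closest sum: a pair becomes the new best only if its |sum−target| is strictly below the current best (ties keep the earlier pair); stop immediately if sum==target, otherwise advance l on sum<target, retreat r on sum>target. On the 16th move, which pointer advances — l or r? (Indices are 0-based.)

l

[0,17] -14+39=25 d=38 * → r--
[0,16] -14+37=23 d=36 * → r--
[0,15] -14+36=22 d=35 * → r--
[0,14] -14+34=20 d=33 * → r--
[0,13] -14+30=16 d=29 * → r--
[0,12] -14+29=15 d=28 * → r--
[0,11] -14+24=10 d=23 * → r--
[0,10] -14+23=9 d=22 * → r--
[0,9] -14+22=8 d=21 * → r--
[0,8] -14+20=6 d=19 * → r--
[0,7] -14+15=1 d=14 * → r--
[0,6] -14+12=-2 d=11 * → r--
[0,5] -14+10=-4 d=9 * → r--
[0,4] -14+5=-9 d=4 * → r--
[0,3] -14+2=-12 d=1 * → r--
[0,2] -14+-1=-15 d=2 → l++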